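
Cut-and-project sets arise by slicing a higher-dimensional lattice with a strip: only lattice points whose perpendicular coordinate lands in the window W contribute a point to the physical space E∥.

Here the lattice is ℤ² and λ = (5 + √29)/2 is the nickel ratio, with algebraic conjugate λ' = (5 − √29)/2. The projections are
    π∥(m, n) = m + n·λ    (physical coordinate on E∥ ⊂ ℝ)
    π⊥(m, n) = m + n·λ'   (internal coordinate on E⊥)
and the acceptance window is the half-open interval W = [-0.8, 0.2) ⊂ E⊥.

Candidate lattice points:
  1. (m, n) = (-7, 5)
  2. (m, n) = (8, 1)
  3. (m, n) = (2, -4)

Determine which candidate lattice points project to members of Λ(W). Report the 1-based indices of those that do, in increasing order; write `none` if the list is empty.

none

Compute λ' = (5−√29)/2 = -0.1926, so π⊥(m,n) = m -0.1926·n.
#1 (-7,5): internal coord -7 + (5)·λ' = -7.9629; -7.9629 ∉ [-0.8, 0.2) → out
#2 (8,1): internal coord 8 + (1)·λ' = +7.8074; +7.8074 ∉ [-0.8, 0.2) → out
#3 (2,-4): internal coord 2 + (-4)·λ' = +2.7703; +2.7703 ∉ [-0.8, 0.2) → out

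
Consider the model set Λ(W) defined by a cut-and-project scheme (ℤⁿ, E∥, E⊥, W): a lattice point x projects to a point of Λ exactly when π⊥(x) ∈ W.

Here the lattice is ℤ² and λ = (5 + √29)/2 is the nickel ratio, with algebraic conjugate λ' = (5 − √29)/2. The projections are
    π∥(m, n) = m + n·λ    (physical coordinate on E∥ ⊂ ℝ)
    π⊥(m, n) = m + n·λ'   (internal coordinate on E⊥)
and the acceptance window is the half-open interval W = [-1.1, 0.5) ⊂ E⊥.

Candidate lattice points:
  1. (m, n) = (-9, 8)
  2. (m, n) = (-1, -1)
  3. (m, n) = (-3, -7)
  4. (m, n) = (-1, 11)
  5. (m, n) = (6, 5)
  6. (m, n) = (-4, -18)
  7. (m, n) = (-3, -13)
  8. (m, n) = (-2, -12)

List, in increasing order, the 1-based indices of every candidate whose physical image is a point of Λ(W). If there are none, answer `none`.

λ' = (5−√29)/2 ≈ -0.1926.
#1 (-9,8): internal coord -9 + (8)·λ' = -10.5407; -10.5407 ∉ [-1.1, 0.5) → out
#2 (-1,-1): internal coord -1 + (-1)·λ' = -0.8074; -0.8074 ∈ [-1.1, 0.5) → IN Λ
#3 (-3,-7): internal coord -3 + (-7)·λ' = -1.6519; -1.6519 ∉ [-1.1, 0.5) → out
#4 (-1,11): internal coord -1 + (11)·λ' = -3.1184; -3.1184 ∉ [-1.1, 0.5) → out
#5 (6,5): internal coord 6 + (5)·λ' = +5.0371; +5.0371 ∉ [-1.1, 0.5) → out
#6 (-4,-18): internal coord -4 + (-18)·λ' = -0.5335; -0.5335 ∈ [-1.1, 0.5) → IN Λ
#7 (-3,-13): internal coord -3 + (-13)·λ' = -0.4964; -0.4964 ∈ [-1.1, 0.5) → IN Λ
#8 (-2,-12): internal coord -2 + (-12)·λ' = +0.3110; +0.3110 ∈ [-1.1, 0.5) → IN Λ

2, 6, 7, 8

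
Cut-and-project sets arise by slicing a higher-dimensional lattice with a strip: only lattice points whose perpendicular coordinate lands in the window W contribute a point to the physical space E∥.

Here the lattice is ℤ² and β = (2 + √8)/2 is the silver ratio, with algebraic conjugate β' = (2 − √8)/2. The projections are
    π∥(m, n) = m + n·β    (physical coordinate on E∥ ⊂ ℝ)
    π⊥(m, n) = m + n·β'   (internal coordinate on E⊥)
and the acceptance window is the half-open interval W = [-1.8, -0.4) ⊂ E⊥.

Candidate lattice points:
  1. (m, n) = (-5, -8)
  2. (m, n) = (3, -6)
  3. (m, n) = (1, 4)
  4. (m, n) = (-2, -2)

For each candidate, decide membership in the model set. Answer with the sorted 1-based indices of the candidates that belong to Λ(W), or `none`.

1, 3, 4

Compute β' = (2−√8)/2 = -0.41421, so π⊥(m,n) = m -0.41421·n.
#1 (-5,-8): internal coord -5 + (-8)·β' = -1.68629; -1.68629 ∈ [-1.8, -0.4) → IN Λ
#2 (3,-6): internal coord 3 + (-6)·β' = +5.48528; +5.48528 ∉ [-1.8, -0.4) → out
#3 (1,4): internal coord 1 + (4)·β' = -0.65685; -0.65685 ∈ [-1.8, -0.4) → IN Λ
#4 (-2,-2): internal coord -2 + (-2)·β' = -1.17157; -1.17157 ∈ [-1.8, -0.4) → IN Λ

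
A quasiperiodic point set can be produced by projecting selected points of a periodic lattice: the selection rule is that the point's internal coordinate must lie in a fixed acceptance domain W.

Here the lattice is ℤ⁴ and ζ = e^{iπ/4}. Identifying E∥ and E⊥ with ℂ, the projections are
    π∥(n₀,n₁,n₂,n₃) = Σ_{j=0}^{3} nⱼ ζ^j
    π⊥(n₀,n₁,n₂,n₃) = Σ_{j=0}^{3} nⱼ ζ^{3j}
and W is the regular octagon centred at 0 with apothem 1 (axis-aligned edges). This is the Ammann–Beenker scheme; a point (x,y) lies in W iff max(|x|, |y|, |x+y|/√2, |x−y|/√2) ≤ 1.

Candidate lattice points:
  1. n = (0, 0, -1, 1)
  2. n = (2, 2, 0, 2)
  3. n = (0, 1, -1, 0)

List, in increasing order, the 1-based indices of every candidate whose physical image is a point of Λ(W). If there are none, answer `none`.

none

π⊥(n) = n₀ + n₁ζ³ + n₂ζ⁶ + n₃ζ⁹ where ζ = e^{iπ/4}.
#1 (0, 0, -1, 1): internal (0.707107, 1.707107); octagon support 1.707107 vs apothem 1 → ∉ W
#2 (2, 2, 0, 2): internal (2.000000, 2.828427); octagon support 3.414214 vs apothem 1 → ∉ W
#3 (0, 1, -1, 0): internal (-0.707107, 1.707107); octagon support 1.707107 vs apothem 1 → ∉ W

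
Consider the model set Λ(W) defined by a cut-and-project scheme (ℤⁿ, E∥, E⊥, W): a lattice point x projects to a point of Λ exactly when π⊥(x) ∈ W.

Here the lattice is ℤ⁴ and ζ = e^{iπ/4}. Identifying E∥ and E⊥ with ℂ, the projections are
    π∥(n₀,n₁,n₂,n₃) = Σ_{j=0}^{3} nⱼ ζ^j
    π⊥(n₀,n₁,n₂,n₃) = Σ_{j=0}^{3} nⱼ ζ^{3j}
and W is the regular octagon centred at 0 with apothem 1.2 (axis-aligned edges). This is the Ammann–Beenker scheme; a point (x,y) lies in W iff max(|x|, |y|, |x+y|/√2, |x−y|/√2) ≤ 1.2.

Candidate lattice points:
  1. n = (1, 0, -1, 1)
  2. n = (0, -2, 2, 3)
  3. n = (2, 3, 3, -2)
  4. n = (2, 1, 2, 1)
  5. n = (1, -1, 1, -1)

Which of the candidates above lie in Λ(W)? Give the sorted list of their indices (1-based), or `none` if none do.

π⊥(n) = n₀ + n₁ζ³ + n₂ζ⁶ + n₃ζ⁹ where ζ = e^{iπ/4}.
candidate 1: n = (1, 0, -1, 1) → π⊥ ≈ (+1.707107, +1.707107); max(|x|,|y|,|x±y|/√2) = 2.414214 > 1.2 ⇒ ∉ W
candidate 2: n = (0, -2, 2, 3) → π⊥ ≈ (+3.535534, -1.292893); max(|x|,|y|,|x±y|/√2) = 3.535534 > 1.2 ⇒ ∉ W
candidate 3: n = (2, 3, 3, -2) → π⊥ ≈ (-1.535534, -2.292893); max(|x|,|y|,|x±y|/√2) = 2.707107 > 1.2 ⇒ ∉ W
candidate 4: n = (2, 1, 2, 1) → π⊥ ≈ (+2.000000, -0.585786); max(|x|,|y|,|x±y|/√2) = 2.000000 > 1.2 ⇒ ∉ W
candidate 5: n = (1, -1, 1, -1) → π⊥ ≈ (+1.000000, -2.414214); max(|x|,|y|,|x±y|/√2) = 2.414214 > 1.2 ⇒ ∉ W

none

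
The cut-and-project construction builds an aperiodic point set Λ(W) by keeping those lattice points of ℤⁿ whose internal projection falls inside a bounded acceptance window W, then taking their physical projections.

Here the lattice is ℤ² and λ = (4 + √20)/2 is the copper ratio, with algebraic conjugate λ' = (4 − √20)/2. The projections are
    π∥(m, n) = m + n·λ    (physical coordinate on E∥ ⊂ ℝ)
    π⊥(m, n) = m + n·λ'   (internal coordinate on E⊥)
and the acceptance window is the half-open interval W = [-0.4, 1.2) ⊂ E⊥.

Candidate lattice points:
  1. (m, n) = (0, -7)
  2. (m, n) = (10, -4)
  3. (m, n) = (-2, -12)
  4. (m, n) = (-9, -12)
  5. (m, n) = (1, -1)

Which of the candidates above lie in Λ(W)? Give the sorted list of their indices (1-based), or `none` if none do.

3

Compute λ' = (4−√20)/2 = -0.2361, so π⊥(m,n) = m -0.2361·n.
#1 (0,-7): internal coord 0 + (-7)·λ' = +1.6525; +1.6525 ∉ [-0.4, 1.2) → out
#2 (10,-4): internal coord 10 + (-4)·λ' = +10.9443; +10.9443 ∉ [-0.4, 1.2) → out
#3 (-2,-12): internal coord -2 + (-12)·λ' = +0.8328; +0.8328 ∈ [-0.4, 1.2) → IN Λ
#4 (-9,-12): internal coord -9 + (-12)·λ' = -6.1672; -6.1672 ∉ [-0.4, 1.2) → out
#5 (1,-1): internal coord 1 + (-1)·λ' = +1.2361; +1.2361 ∉ [-0.4, 1.2) → out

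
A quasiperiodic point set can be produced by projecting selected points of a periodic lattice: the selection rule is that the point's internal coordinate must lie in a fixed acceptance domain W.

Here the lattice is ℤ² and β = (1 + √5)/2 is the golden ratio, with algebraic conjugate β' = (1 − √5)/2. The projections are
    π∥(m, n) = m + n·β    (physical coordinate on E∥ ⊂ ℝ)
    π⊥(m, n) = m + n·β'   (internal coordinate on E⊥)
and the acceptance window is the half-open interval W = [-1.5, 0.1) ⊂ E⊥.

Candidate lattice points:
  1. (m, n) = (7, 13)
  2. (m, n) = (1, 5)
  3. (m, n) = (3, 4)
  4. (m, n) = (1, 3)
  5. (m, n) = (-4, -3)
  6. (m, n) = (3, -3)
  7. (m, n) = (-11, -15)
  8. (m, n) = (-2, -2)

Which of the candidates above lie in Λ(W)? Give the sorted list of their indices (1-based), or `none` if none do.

Numerically β ≈ 1.6180 and β' = −1/β ≈ -0.6180.
[1] lift (7,13): star map gives -1.0344; window check -1.5 ≤ -1.0344 < 0.1 is true → IN Λ
[2] lift (1,5): star map gives -2.0902; window check -1.5 ≤ -2.0902 < 0.1 is false → out
[3] lift (3,4): star map gives 0.5279; window check -1.5 ≤ 0.5279 < 0.1 is false → out
[4] lift (1,3): star map gives -0.8541; window check -1.5 ≤ -0.8541 < 0.1 is true → IN Λ
[5] lift (-4,-3): star map gives -2.1459; window check -1.5 ≤ -2.1459 < 0.1 is false → out
[6] lift (3,-3): star map gives 4.8541; window check -1.5 ≤ 4.8541 < 0.1 is false → out
[7] lift (-11,-15): star map gives -1.7295; window check -1.5 ≤ -1.7295 < 0.1 is false → out
[8] lift (-2,-2): star map gives -0.7639; window check -1.5 ≤ -0.7639 < 0.1 is true → IN Λ

1, 4, 8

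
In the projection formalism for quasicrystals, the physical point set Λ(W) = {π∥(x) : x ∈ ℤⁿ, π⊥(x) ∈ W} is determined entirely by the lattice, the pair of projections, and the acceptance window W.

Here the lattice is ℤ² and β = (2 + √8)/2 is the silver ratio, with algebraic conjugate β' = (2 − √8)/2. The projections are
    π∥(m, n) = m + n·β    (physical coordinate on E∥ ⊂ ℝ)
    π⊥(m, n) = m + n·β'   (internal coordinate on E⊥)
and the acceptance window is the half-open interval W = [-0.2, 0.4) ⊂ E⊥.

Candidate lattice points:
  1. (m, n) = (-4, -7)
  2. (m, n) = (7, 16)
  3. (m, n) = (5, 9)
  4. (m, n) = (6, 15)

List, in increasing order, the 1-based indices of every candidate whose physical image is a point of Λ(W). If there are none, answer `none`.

2

Compute β' = (2−√8)/2 = -0.414214, so π⊥(m,n) = m -0.414214·n.
candidate 1: (m,n)=(-4,-7) → π∥ = -4-7·β ≈ -20.899495, π⊥ = -4-7·β' ≈ -1.100505 ∉ [-0.2, 0.4) ⇒ out
candidate 2: (m,n)=(7,16) → π∥ = 7+16·β ≈ 45.627417, π⊥ = 7+16·β' ≈ 0.372583 ∈ [-0.2, 0.4) ⇒ IN Λ
candidate 3: (m,n)=(5,9) → π∥ = 5+9·β ≈ 26.727922, π⊥ = 5+9·β' ≈ 1.272078 ∉ [-0.2, 0.4) ⇒ out
candidate 4: (m,n)=(6,15) → π∥ = 6+15·β ≈ 42.213203, π⊥ = 6+15·β' ≈ -0.213203 ∉ [-0.2, 0.4) ⇒ out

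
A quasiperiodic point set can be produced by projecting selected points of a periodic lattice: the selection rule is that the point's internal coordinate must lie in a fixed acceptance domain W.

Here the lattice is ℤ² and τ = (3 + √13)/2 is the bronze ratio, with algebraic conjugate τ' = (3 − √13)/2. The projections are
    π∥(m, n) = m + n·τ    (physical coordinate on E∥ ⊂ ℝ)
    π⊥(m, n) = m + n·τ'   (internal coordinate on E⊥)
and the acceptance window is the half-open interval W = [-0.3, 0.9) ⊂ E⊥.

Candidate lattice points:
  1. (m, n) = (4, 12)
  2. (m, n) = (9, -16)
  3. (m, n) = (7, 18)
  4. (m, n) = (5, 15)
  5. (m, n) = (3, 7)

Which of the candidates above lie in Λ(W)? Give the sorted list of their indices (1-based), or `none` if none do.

Numerically τ ≈ 3.3028 and τ' = −1/τ ≈ -0.3028.
[1] lift (4,12): star map gives 0.3667; window check -0.3 ≤ 0.3667 < 0.9 is true → IN Λ
[2] lift (9,-16): star map gives 13.8444; window check -0.3 ≤ 13.8444 < 0.9 is false → out
[3] lift (7,18): star map gives 1.5500; window check -0.3 ≤ 1.5500 < 0.9 is false → out
[4] lift (5,15): star map gives 0.4584; window check -0.3 ≤ 0.4584 < 0.9 is true → IN Λ
[5] lift (3,7): star map gives 0.8806; window check -0.3 ≤ 0.8806 < 0.9 is true → IN Λ

1, 4, 5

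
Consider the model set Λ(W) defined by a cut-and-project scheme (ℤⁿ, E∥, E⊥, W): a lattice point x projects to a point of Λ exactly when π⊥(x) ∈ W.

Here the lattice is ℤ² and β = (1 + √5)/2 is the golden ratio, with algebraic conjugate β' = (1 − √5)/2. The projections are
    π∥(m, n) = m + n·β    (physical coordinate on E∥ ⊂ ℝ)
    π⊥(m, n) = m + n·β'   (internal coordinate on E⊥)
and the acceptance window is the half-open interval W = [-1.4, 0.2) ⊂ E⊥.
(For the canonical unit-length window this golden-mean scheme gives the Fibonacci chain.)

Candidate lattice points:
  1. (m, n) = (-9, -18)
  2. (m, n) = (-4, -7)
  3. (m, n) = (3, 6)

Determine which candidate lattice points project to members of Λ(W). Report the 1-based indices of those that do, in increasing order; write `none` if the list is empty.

Compute β' = (1−√5)/2 = -0.61803, so π⊥(m,n) = m -0.61803·n.
#1 (-9,-18): internal coord -9 + (-18)·β' = +2.12461; +2.12461 ∉ [-1.4, 0.2) → out
#2 (-4,-7): internal coord -4 + (-7)·β' = +0.32624; +0.32624 ∉ [-1.4, 0.2) → out
#3 (3,6): internal coord 3 + (6)·β' = -0.70820; -0.70820 ∈ [-1.4, 0.2) → IN Λ

3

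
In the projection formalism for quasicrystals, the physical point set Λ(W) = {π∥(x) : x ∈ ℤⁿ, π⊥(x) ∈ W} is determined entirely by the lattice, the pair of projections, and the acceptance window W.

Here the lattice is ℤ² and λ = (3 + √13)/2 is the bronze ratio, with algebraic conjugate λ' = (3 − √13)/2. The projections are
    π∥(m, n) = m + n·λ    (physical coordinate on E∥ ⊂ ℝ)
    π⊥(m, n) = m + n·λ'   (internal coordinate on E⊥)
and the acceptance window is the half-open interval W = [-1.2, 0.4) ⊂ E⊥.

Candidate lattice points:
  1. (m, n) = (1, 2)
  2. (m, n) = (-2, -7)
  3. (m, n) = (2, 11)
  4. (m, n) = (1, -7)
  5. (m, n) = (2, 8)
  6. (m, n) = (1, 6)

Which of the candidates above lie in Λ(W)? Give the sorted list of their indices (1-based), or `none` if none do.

Compute λ' = (3−√13)/2 = -0.30278, so π⊥(m,n) = m -0.30278·n.
[1] lift (1,2): star map gives 0.39445; window check -1.2 ≤ 0.39445 < 0.4 is true → IN Λ
[2] lift (-2,-7): star map gives 0.11943; window check -1.2 ≤ 0.11943 < 0.4 is true → IN Λ
[3] lift (2,11): star map gives -1.33053; window check -1.2 ≤ -1.33053 < 0.4 is false → out
[4] lift (1,-7): star map gives 3.11943; window check -1.2 ≤ 3.11943 < 0.4 is false → out
[5] lift (2,8): star map gives -0.42221; window check -1.2 ≤ -0.42221 < 0.4 is true → IN Λ
[6] lift (1,6): star map gives -0.81665; window check -1.2 ≤ -0.81665 < 0.4 is true → IN Λ

1, 2, 5, 6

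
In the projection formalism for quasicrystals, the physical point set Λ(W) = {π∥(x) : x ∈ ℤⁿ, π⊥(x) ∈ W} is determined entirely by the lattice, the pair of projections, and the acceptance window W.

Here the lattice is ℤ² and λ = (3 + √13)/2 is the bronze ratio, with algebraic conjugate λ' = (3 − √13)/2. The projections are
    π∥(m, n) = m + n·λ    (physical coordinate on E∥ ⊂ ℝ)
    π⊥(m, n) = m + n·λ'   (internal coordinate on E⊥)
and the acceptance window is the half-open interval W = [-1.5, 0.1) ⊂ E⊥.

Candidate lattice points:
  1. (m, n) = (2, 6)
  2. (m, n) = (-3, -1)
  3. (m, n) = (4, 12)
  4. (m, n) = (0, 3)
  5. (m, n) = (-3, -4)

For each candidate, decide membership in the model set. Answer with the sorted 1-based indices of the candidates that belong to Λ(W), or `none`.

4

Numerically λ ≈ 3.302776 and λ' = −1/λ ≈ -0.302776.
candidate 1: (m,n)=(2,6) → π∥ = 2+6·λ ≈ 21.816654, π⊥ = 2+6·λ' ≈ 0.183346 ∉ [-1.5, 0.1) ⇒ out
candidate 2: (m,n)=(-3,-1) → π∥ = -3-1·λ ≈ -6.302776, π⊥ = -3-1·λ' ≈ -2.697224 ∉ [-1.5, 0.1) ⇒ out
candidate 3: (m,n)=(4,12) → π∥ = 4+12·λ ≈ 43.633308, π⊥ = 4+12·λ' ≈ 0.366692 ∉ [-1.5, 0.1) ⇒ out
candidate 4: (m,n)=(0,3) → π∥ = 0+3·λ ≈ 9.908327, π⊥ = 0+3·λ' ≈ -0.908327 ∈ [-1.5, 0.1) ⇒ IN Λ
candidate 5: (m,n)=(-3,-4) → π∥ = -3-4·λ ≈ -16.211103, π⊥ = -3-4·λ' ≈ -1.788897 ∉ [-1.5, 0.1) ⇒ out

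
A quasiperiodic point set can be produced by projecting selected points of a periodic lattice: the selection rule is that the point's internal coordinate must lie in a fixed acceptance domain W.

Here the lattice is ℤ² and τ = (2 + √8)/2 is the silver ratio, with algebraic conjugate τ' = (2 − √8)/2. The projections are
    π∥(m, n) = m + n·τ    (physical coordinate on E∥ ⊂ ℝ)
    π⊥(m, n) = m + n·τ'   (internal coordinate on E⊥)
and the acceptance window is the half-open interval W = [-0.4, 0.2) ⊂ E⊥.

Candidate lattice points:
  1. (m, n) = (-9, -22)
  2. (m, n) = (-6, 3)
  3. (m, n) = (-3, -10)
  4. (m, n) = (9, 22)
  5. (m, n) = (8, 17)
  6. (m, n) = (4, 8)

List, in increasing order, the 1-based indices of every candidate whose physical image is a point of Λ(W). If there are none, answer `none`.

1, 4

Numerically τ ≈ 2.414214 and τ' = −1/τ ≈ -0.414214.
#1 (-9,-22): internal coord -9 + (-22)·τ' = +0.112698; +0.112698 ∈ [-0.4, 0.2) → IN Λ
#2 (-6,3): internal coord -6 + (3)·τ' = -7.242641; -7.242641 ∉ [-0.4, 0.2) → out
#3 (-3,-10): internal coord -3 + (-10)·τ' = +1.142136; +1.142136 ∉ [-0.4, 0.2) → out
#4 (9,22): internal coord 9 + (22)·τ' = -0.112698; -0.112698 ∈ [-0.4, 0.2) → IN Λ
#5 (8,17): internal coord 8 + (17)·τ' = +0.958369; +0.958369 ∉ [-0.4, 0.2) → out
#6 (4,8): internal coord 4 + (8)·τ' = +0.686292; +0.686292 ∉ [-0.4, 0.2) → out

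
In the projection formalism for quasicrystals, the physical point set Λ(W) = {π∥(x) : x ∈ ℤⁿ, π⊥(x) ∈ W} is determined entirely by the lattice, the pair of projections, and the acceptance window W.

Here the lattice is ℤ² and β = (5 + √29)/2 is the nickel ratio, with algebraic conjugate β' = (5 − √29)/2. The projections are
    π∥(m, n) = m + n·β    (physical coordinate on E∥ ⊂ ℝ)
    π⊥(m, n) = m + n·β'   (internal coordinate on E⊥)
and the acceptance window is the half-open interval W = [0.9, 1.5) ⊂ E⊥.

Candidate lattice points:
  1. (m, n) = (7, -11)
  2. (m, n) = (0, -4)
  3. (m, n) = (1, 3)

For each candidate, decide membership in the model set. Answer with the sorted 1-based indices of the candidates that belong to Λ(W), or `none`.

none

Compute β' = (5−√29)/2 = -0.1926, so π⊥(m,n) = m -0.1926·n.
#1 (7,-11): internal coord 7 + (-11)·β' = +9.1184; +9.1184 ∉ [0.9, 1.5) → out
#2 (0,-4): internal coord 0 + (-4)·β' = +0.7703; +0.7703 ∉ [0.9, 1.5) → out
#3 (1,3): internal coord 1 + (3)·β' = +0.4223; +0.4223 ∉ [0.9, 1.5) → out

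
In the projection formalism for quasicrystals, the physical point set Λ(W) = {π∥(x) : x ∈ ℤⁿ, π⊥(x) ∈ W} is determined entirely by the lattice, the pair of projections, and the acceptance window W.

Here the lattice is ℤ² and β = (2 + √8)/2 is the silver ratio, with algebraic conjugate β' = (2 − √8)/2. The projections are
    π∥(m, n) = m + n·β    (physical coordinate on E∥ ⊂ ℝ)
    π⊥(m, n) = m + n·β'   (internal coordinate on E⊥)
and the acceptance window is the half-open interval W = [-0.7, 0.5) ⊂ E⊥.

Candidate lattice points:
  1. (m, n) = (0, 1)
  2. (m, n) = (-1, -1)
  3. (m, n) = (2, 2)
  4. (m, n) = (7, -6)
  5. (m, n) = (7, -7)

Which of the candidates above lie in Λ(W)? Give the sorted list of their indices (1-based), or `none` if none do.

1, 2

β' = (2−√8)/2 ≈ -0.414214.
[1] lift (0,1): star map gives -0.414214; window check -0.7 ≤ -0.414214 < 0.5 is true → IN Λ
[2] lift (-1,-1): star map gives -0.585786; window check -0.7 ≤ -0.585786 < 0.5 is true → IN Λ
[3] lift (2,2): star map gives 1.171573; window check -0.7 ≤ 1.171573 < 0.5 is false → out
[4] lift (7,-6): star map gives 9.485281; window check -0.7 ≤ 9.485281 < 0.5 is false → out
[5] lift (7,-7): star map gives 9.899495; window check -0.7 ≤ 9.899495 < 0.5 is false → out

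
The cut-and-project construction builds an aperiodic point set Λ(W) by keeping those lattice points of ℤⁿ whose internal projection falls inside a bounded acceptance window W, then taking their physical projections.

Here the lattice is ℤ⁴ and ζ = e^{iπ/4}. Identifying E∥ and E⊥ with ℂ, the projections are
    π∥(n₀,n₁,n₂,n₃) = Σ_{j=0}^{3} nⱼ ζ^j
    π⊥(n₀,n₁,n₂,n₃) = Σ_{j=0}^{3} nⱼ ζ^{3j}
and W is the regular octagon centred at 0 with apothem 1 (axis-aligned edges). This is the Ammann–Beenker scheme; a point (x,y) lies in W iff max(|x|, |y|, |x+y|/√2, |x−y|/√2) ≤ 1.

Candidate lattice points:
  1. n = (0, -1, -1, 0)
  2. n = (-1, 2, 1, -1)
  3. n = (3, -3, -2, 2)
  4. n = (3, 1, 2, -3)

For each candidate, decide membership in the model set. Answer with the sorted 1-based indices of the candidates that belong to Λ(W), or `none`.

1

Internal map: ζ^{3j} for j=0..3 gives (1,0), (−√2/2,√2/2), (0,−1), (√2/2,√2/2).
#1 (0, -1, -1, 0): internal (0.7071, 0.2929); octagon support 0.7071 vs apothem 1 → ∈ W
#2 (-1, 2, 1, -1): internal (-3.1213, -0.2929); octagon support 3.1213 vs apothem 1 → ∉ W
#3 (3, -3, -2, 2): internal (6.5355, 1.2929); octagon support 6.5355 vs apothem 1 → ∉ W
#4 (3, 1, 2, -3): internal (0.1716, -3.4142); octagon support 3.4142 vs apothem 1 → ∉ W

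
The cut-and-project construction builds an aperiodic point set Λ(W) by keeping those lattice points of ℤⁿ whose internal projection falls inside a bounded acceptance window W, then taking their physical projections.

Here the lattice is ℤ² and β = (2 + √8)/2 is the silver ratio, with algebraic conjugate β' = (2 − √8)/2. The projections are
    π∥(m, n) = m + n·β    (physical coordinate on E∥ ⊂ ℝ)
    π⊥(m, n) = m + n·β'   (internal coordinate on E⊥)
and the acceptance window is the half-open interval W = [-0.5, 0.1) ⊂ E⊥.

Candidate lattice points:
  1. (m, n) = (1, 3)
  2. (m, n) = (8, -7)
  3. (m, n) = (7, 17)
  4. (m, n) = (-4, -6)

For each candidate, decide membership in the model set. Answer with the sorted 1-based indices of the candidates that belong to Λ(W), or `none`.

Compute β' = (2−√8)/2 = -0.4142, so π⊥(m,n) = m -0.4142·n.
#1 (1,3): internal coord 1 + (3)·β' = -0.2426; -0.2426 ∈ [-0.5, 0.1) → IN Λ
#2 (8,-7): internal coord 8 + (-7)·β' = +10.8995; +10.8995 ∉ [-0.5, 0.1) → out
#3 (7,17): internal coord 7 + (17)·β' = -0.0416; -0.0416 ∈ [-0.5, 0.1) → IN Λ
#4 (-4,-6): internal coord -4 + (-6)·β' = -1.5147; -1.5147 ∉ [-0.5, 0.1) → out

1, 3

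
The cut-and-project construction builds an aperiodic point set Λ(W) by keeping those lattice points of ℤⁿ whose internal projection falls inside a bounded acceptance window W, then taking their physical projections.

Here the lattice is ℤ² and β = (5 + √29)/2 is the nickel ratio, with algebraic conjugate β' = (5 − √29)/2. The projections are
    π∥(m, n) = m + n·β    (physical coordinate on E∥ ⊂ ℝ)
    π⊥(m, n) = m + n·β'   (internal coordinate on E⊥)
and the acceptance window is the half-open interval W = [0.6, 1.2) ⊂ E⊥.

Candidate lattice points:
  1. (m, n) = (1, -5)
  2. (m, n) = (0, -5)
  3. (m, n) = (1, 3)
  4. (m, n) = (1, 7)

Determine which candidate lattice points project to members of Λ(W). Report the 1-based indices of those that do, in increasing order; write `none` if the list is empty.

2

β' = (5−√29)/2 ≈ -0.19258.
candidate 1: (m,n)=(1,-5) → π∥ = 1-5·β ≈ -24.96291, π⊥ = 1-5·β' ≈ 1.96291 ∉ [0.6, 1.2) ⇒ out
candidate 2: (m,n)=(0,-5) → π∥ = 0-5·β ≈ -25.96291, π⊥ = 0-5·β' ≈ 0.96291 ∈ [0.6, 1.2) ⇒ IN Λ
candidate 3: (m,n)=(1,3) → π∥ = 1+3·β ≈ 16.57775, π⊥ = 1+3·β' ≈ 0.42225 ∉ [0.6, 1.2) ⇒ out
candidate 4: (m,n)=(1,7) → π∥ = 1+7·β ≈ 37.34808, π⊥ = 1+7·β' ≈ -0.34808 ∉ [0.6, 1.2) ⇒ out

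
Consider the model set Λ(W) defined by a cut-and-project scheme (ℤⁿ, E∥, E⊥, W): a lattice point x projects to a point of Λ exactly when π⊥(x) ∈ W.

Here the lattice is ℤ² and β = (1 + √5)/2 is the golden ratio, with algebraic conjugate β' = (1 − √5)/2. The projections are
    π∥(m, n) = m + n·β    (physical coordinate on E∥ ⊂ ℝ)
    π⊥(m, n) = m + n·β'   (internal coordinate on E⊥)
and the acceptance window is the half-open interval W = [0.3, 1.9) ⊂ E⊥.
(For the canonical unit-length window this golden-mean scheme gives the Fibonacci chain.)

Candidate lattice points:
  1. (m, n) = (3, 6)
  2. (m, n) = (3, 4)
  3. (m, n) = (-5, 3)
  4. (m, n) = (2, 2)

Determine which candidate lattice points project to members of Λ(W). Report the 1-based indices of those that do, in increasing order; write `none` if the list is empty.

Compute β' = (1−√5)/2 = -0.6180, so π⊥(m,n) = m -0.6180·n.
[1] lift (3,6): star map gives -0.7082; window check 0.3 ≤ -0.7082 < 1.9 is false → out
[2] lift (3,4): star map gives 0.5279; window check 0.3 ≤ 0.5279 < 1.9 is true → IN Λ
[3] lift (-5,3): star map gives -6.8541; window check 0.3 ≤ -6.8541 < 1.9 is false → out
[4] lift (2,2): star map gives 0.7639; window check 0.3 ≤ 0.7639 < 1.9 is true → IN Λ

2, 4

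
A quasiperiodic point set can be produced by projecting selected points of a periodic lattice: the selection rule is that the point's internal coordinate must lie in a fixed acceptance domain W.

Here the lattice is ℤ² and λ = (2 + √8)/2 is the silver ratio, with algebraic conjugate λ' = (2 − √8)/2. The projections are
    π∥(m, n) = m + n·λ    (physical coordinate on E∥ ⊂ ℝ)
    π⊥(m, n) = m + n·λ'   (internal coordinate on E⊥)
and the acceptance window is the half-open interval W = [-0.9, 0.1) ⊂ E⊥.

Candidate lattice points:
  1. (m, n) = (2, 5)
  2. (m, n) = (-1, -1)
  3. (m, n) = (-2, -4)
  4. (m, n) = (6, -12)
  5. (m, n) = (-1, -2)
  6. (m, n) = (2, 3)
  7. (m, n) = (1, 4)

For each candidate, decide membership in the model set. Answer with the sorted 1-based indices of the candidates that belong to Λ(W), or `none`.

Compute λ' = (2−√8)/2 = -0.41421, so π⊥(m,n) = m -0.41421·n.
[1] lift (2,5): star map gives -0.07107; window check -0.9 ≤ -0.07107 < 0.1 is true → IN Λ
[2] lift (-1,-1): star map gives -0.58579; window check -0.9 ≤ -0.58579 < 0.1 is true → IN Λ
[3] lift (-2,-4): star map gives -0.34315; window check -0.9 ≤ -0.34315 < 0.1 is true → IN Λ
[4] lift (6,-12): star map gives 10.97056; window check -0.9 ≤ 10.97056 < 0.1 is false → out
[5] lift (-1,-2): star map gives -0.17157; window check -0.9 ≤ -0.17157 < 0.1 is true → IN Λ
[6] lift (2,3): star map gives 0.75736; window check -0.9 ≤ 0.75736 < 0.1 is false → out
[7] lift (1,4): star map gives -0.65685; window check -0.9 ≤ -0.65685 < 0.1 is true → IN Λ

1, 2, 3, 5, 7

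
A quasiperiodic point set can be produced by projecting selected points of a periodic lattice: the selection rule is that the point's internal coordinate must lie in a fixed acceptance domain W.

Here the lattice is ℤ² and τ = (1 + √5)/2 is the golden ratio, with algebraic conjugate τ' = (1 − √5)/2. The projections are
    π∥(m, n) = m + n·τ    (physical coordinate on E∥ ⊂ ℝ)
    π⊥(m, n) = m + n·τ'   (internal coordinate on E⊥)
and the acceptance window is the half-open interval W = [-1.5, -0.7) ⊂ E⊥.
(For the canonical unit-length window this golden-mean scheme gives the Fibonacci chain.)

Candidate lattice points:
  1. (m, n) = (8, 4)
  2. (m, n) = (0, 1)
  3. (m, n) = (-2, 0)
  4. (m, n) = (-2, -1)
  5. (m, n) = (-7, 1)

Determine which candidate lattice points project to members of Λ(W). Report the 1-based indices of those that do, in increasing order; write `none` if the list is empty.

Numerically τ ≈ 1.61803 and τ' = −1/τ ≈ -0.61803.
candidate 1: (m,n)=(8,4) → π∥ = 8+4·τ ≈ 14.47214, π⊥ = 8+4·τ' ≈ 5.52786 ∉ [-1.5, -0.7) ⇒ out
candidate 2: (m,n)=(0,1) → π∥ = 0+1·τ ≈ 1.61803, π⊥ = 0+1·τ' ≈ -0.61803 ∉ [-1.5, -0.7) ⇒ out
candidate 3: (m,n)=(-2,0) → π∥ = -2+0·τ ≈ -2.00000, π⊥ = -2+0·τ' ≈ -2.00000 ∉ [-1.5, -0.7) ⇒ out
candidate 4: (m,n)=(-2,-1) → π∥ = -2-1·τ ≈ -3.61803, π⊥ = -2-1·τ' ≈ -1.38197 ∈ [-1.5, -0.7) ⇒ IN Λ
candidate 5: (m,n)=(-7,1) → π∥ = -7+1·τ ≈ -5.38197, π⊥ = -7+1·τ' ≈ -7.61803 ∉ [-1.5, -0.7) ⇒ out

4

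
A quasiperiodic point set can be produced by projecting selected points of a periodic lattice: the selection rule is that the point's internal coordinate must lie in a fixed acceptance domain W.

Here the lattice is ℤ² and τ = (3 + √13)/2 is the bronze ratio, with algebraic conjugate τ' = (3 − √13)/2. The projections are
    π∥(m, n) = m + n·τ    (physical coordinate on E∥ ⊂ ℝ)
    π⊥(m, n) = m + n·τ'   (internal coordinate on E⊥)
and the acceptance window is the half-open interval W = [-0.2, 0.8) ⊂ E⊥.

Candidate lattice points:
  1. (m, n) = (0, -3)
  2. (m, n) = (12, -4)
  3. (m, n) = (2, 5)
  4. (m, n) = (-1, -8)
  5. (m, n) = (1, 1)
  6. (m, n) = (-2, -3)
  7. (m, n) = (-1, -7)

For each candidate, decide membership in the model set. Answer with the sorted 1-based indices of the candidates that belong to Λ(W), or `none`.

3, 5

Compute τ' = (3−√13)/2 = -0.3028, so π⊥(m,n) = m -0.3028·n.
[1] lift (0,-3): star map gives 0.9083; window check -0.2 ≤ 0.9083 < 0.8 is false → out
[2] lift (12,-4): star map gives 13.2111; window check -0.2 ≤ 13.2111 < 0.8 is false → out
[3] lift (2,5): star map gives 0.4861; window check -0.2 ≤ 0.4861 < 0.8 is true → IN Λ
[4] lift (-1,-8): star map gives 1.4222; window check -0.2 ≤ 1.4222 < 0.8 is false → out
[5] lift (1,1): star map gives 0.6972; window check -0.2 ≤ 0.6972 < 0.8 is true → IN Λ
[6] lift (-2,-3): star map gives -1.0917; window check -0.2 ≤ -1.0917 < 0.8 is false → out
[7] lift (-1,-7): star map gives 1.1194; window check -0.2 ≤ 1.1194 < 0.8 is false → out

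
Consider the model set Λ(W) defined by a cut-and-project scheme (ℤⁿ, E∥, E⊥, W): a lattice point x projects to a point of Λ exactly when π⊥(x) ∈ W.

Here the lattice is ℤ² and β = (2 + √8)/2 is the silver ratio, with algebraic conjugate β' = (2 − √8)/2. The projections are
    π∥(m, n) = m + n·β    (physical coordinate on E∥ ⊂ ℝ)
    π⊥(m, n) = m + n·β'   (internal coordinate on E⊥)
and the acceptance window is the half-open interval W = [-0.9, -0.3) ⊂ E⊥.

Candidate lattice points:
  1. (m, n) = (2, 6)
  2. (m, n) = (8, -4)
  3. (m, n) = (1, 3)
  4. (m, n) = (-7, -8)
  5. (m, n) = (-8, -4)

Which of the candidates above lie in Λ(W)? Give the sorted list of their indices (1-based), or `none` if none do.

Compute β' = (2−√8)/2 = -0.41421, so π⊥(m,n) = m -0.41421·n.
candidate 1: (m,n)=(2,6) → π∥ = 2+6·β ≈ 16.48528, π⊥ = 2+6·β' ≈ -0.48528 ∈ [-0.9, -0.3) ⇒ IN Λ
candidate 2: (m,n)=(8,-4) → π∥ = 8-4·β ≈ -1.65685, π⊥ = 8-4·β' ≈ 9.65685 ∉ [-0.9, -0.3) ⇒ out
candidate 3: (m,n)=(1,3) → π∥ = 1+3·β ≈ 8.24264, π⊥ = 1+3·β' ≈ -0.24264 ∉ [-0.9, -0.3) ⇒ out
candidate 4: (m,n)=(-7,-8) → π∥ = -7-8·β ≈ -26.31371, π⊥ = -7-8·β' ≈ -3.68629 ∉ [-0.9, -0.3) ⇒ out
candidate 5: (m,n)=(-8,-4) → π∥ = -8-4·β ≈ -17.65685, π⊥ = -8-4·β' ≈ -6.34315 ∉ [-0.9, -0.3) ⇒ out

1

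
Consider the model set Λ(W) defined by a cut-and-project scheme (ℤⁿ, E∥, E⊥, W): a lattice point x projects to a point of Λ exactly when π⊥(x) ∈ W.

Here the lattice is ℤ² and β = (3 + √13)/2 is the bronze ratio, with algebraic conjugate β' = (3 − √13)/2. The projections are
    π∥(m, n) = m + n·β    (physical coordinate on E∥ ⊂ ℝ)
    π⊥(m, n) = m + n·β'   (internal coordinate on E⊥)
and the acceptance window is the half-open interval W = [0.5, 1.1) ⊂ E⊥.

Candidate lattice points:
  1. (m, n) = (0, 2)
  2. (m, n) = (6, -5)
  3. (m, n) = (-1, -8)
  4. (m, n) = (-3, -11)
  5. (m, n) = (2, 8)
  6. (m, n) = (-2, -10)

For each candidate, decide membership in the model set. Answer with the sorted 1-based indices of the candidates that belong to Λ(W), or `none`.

Numerically β ≈ 3.3028 and β' = −1/β ≈ -0.3028.
candidate 1: (m,n)=(0,2) → π∥ = 0+2·β ≈ 6.6056, π⊥ = 0+2·β' ≈ -0.6056 ∉ [0.5, 1.1) ⇒ out
candidate 2: (m,n)=(6,-5) → π∥ = 6-5·β ≈ -10.5139, π⊥ = 6-5·β' ≈ 7.5139 ∉ [0.5, 1.1) ⇒ out
candidate 3: (m,n)=(-1,-8) → π∥ = -1-8·β ≈ -27.4222, π⊥ = -1-8·β' ≈ 1.4222 ∉ [0.5, 1.1) ⇒ out
candidate 4: (m,n)=(-3,-11) → π∥ = -3-11·β ≈ -39.3305, π⊥ = -3-11·β' ≈ 0.3305 ∉ [0.5, 1.1) ⇒ out
candidate 5: (m,n)=(2,8) → π∥ = 2+8·β ≈ 28.4222, π⊥ = 2+8·β' ≈ -0.4222 ∉ [0.5, 1.1) ⇒ out
candidate 6: (m,n)=(-2,-10) → π∥ = -2-10·β ≈ -35.0278, π⊥ = -2-10·β' ≈ 1.0278 ∈ [0.5, 1.1) ⇒ IN Λ

6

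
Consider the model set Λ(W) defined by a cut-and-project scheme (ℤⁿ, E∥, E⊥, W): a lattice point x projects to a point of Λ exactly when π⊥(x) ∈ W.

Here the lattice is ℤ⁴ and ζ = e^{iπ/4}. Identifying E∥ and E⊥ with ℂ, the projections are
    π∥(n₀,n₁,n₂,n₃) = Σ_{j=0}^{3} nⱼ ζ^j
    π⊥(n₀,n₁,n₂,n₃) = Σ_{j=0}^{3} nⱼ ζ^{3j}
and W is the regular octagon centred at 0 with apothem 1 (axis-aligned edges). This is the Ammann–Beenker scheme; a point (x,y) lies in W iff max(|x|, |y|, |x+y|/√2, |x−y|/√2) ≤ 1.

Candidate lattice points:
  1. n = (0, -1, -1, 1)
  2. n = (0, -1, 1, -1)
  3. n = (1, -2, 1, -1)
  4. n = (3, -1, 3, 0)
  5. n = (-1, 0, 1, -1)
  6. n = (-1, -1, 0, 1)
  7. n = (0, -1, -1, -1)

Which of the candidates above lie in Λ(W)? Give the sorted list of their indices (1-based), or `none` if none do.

6, 7

With ζ = e^{iπ/4} the internal vectors are ζ^0,ζ^3,ζ^6,ζ^9.
#1 (0, -1, -1, 1): internal (1.414214, 1.000000); octagon support 1.707107 vs apothem 1 → ∉ W
#2 (0, -1, 1, -1): internal (0.000000, -2.414214); octagon support 2.414214 vs apothem 1 → ∉ W
#3 (1, -2, 1, -1): internal (1.707107, -3.121320); octagon support 3.414214 vs apothem 1 → ∉ W
#4 (3, -1, 3, 0): internal (3.707107, -3.707107); octagon support 5.242641 vs apothem 1 → ∉ W
#5 (-1, 0, 1, -1): internal (-1.707107, -1.707107); octagon support 2.414214 vs apothem 1 → ∉ W
#6 (-1, -1, 0, 1): internal (0.414214, 0.000000); octagon support 0.414214 vs apothem 1 → ∈ W
#7 (0, -1, -1, -1): internal (0.000000, -0.414214); octagon support 0.414214 vs apothem 1 → ∈ W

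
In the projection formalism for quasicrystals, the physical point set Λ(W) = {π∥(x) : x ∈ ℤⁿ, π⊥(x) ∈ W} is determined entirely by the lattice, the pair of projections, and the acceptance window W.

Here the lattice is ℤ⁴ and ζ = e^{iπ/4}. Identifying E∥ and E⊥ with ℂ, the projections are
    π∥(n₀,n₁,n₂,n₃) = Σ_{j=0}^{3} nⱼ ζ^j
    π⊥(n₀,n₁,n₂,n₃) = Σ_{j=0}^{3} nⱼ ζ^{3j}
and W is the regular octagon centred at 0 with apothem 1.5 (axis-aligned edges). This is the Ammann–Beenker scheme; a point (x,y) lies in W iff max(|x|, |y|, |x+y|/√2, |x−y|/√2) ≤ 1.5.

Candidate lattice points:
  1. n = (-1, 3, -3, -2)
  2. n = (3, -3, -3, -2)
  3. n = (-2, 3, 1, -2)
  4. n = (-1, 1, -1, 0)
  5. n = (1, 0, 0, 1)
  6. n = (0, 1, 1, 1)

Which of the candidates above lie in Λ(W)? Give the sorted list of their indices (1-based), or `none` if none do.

Internal map: ζ^{3j} for j=0..3 gives (1,0), (−√2/2,√2/2), (0,−1), (√2/2,√2/2).
#1 (-1, 3, -3, -2): internal (-4.53553, 3.70711); octagon support 5.82843 vs apothem 1.5 → ∉ W
#2 (3, -3, -3, -2): internal (3.70711, -0.53553); octagon support 3.70711 vs apothem 1.5 → ∉ W
#3 (-2, 3, 1, -2): internal (-5.53553, -0.29289); octagon support 5.53553 vs apothem 1.5 → ∉ W
#4 (-1, 1, -1, 0): internal (-1.70711, 1.70711); octagon support 2.41421 vs apothem 1.5 → ∉ W
#5 (1, 0, 0, 1): internal (1.70711, 0.70711); octagon support 1.70711 vs apothem 1.5 → ∉ W
#6 (0, 1, 1, 1): internal (0.00000, 0.41421); octagon support 0.41421 vs apothem 1.5 → ∈ W

6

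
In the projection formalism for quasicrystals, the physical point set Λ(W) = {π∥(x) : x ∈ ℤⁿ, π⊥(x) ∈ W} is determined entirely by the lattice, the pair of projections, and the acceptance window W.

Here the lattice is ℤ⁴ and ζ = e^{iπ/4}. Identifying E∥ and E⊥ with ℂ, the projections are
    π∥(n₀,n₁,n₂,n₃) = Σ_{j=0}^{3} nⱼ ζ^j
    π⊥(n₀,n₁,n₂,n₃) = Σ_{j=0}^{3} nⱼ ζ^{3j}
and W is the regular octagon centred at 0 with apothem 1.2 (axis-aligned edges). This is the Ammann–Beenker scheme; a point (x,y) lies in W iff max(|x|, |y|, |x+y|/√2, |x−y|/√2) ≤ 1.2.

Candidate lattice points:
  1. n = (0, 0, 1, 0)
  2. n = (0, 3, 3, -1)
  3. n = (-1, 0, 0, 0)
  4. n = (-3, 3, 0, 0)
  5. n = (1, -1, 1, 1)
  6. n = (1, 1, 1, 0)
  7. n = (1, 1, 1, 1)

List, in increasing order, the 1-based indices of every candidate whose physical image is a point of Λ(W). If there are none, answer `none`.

Internal map: ζ^{3j} for j=0..3 gives (1,0), (−√2/2,√2/2), (0,−1), (√2/2,√2/2).
candidate 1: n = (0, 0, 1, 0) → π⊥ ≈ (+0.00000, -1.00000); max(|x|,|y|,|x±y|/√2) = 1.00000 ≤ 1.2 ⇒ ∈ W
candidate 2: n = (0, 3, 3, -1) → π⊥ ≈ (-2.82843, -1.58579); max(|x|,|y|,|x±y|/√2) = 3.12132 > 1.2 ⇒ ∉ W
candidate 3: n = (-1, 0, 0, 0) → π⊥ ≈ (-1.00000, +0.00000); max(|x|,|y|,|x±y|/√2) = 1.00000 ≤ 1.2 ⇒ ∈ W
candidate 4: n = (-3, 3, 0, 0) → π⊥ ≈ (-5.12132, +2.12132); max(|x|,|y|,|x±y|/√2) = 5.12132 > 1.2 ⇒ ∉ W
candidate 5: n = (1, -1, 1, 1) → π⊥ ≈ (+2.41421, -1.00000); max(|x|,|y|,|x±y|/√2) = 2.41421 > 1.2 ⇒ ∉ W
candidate 6: n = (1, 1, 1, 0) → π⊥ ≈ (+0.29289, -0.29289); max(|x|,|y|,|x±y|/√2) = 0.41421 ≤ 1.2 ⇒ ∈ W
candidate 7: n = (1, 1, 1, 1) → π⊥ ≈ (+1.00000, +0.41421); max(|x|,|y|,|x±y|/√2) = 1.00000 ≤ 1.2 ⇒ ∈ W

1, 3, 6, 7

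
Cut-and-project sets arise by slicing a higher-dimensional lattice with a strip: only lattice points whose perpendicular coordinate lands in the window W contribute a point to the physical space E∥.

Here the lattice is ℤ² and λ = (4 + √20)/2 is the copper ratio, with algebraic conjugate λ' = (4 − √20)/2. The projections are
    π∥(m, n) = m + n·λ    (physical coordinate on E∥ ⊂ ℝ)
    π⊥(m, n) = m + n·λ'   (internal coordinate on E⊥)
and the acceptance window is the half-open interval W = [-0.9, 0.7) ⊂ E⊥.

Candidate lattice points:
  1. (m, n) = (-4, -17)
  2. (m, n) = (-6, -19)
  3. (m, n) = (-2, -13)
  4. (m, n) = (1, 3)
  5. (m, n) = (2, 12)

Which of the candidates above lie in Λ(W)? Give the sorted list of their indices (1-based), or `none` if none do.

1, 4, 5

Compute λ' = (4−√20)/2 = -0.236068, so π⊥(m,n) = m -0.236068·n.
#1 (-4,-17): internal coord -4 + (-17)·λ' = +0.013156; +0.013156 ∈ [-0.9, 0.7) → IN Λ
#2 (-6,-19): internal coord -6 + (-19)·λ' = -1.514708; -1.514708 ∉ [-0.9, 0.7) → out
#3 (-2,-13): internal coord -2 + (-13)·λ' = +1.068884; +1.068884 ∉ [-0.9, 0.7) → out
#4 (1,3): internal coord 1 + (3)·λ' = +0.291796; +0.291796 ∈ [-0.9, 0.7) → IN Λ
#5 (2,12): internal coord 2 + (12)·λ' = -0.832816; -0.832816 ∈ [-0.9, 0.7) → IN Λ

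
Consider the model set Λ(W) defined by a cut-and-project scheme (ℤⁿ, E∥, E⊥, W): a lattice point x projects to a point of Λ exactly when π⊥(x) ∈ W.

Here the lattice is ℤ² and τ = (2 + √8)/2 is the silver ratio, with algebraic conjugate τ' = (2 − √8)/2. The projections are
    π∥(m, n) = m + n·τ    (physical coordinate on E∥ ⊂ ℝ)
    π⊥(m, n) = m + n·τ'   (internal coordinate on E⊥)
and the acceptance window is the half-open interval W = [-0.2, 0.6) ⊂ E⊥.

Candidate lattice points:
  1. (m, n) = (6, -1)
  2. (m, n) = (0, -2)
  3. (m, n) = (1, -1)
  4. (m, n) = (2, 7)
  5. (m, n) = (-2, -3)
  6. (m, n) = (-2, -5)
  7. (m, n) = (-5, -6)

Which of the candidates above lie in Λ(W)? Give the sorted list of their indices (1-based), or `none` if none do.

Numerically τ ≈ 2.41421 and τ' = −1/τ ≈ -0.41421.
[1] lift (6,-1): star map gives 6.41421; window check -0.2 ≤ 6.41421 < 0.6 is false → out
[2] lift (0,-2): star map gives 0.82843; window check -0.2 ≤ 0.82843 < 0.6 is false → out
[3] lift (1,-1): star map gives 1.41421; window check -0.2 ≤ 1.41421 < 0.6 is false → out
[4] lift (2,7): star map gives -0.89949; window check -0.2 ≤ -0.89949 < 0.6 is false → out
[5] lift (-2,-3): star map gives -0.75736; window check -0.2 ≤ -0.75736 < 0.6 is false → out
[6] lift (-2,-5): star map gives 0.07107; window check -0.2 ≤ 0.07107 < 0.6 is true → IN Λ
[7] lift (-5,-6): star map gives -2.51472; window check -0.2 ≤ -2.51472 < 0.6 is false → out

6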